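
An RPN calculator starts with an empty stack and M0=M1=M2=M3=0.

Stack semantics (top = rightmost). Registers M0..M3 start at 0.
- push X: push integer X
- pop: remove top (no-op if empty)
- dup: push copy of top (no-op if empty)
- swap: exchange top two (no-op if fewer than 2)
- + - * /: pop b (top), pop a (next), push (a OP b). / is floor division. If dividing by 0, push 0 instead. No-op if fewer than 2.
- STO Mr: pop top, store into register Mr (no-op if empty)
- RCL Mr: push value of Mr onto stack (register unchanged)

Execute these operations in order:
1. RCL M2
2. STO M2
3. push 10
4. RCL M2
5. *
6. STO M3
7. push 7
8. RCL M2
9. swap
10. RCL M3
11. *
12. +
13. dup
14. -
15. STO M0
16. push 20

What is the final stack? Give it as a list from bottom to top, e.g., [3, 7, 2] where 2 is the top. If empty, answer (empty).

After op 1 (RCL M2): stack=[0] mem=[0,0,0,0]
After op 2 (STO M2): stack=[empty] mem=[0,0,0,0]
After op 3 (push 10): stack=[10] mem=[0,0,0,0]
After op 4 (RCL M2): stack=[10,0] mem=[0,0,0,0]
After op 5 (*): stack=[0] mem=[0,0,0,0]
After op 6 (STO M3): stack=[empty] mem=[0,0,0,0]
After op 7 (push 7): stack=[7] mem=[0,0,0,0]
After op 8 (RCL M2): stack=[7,0] mem=[0,0,0,0]
After op 9 (swap): stack=[0,7] mem=[0,0,0,0]
After op 10 (RCL M3): stack=[0,7,0] mem=[0,0,0,0]
After op 11 (*): stack=[0,0] mem=[0,0,0,0]
After op 12 (+): stack=[0] mem=[0,0,0,0]
After op 13 (dup): stack=[0,0] mem=[0,0,0,0]
After op 14 (-): stack=[0] mem=[0,0,0,0]
After op 15 (STO M0): stack=[empty] mem=[0,0,0,0]
After op 16 (push 20): stack=[20] mem=[0,0,0,0]

Answer: [20]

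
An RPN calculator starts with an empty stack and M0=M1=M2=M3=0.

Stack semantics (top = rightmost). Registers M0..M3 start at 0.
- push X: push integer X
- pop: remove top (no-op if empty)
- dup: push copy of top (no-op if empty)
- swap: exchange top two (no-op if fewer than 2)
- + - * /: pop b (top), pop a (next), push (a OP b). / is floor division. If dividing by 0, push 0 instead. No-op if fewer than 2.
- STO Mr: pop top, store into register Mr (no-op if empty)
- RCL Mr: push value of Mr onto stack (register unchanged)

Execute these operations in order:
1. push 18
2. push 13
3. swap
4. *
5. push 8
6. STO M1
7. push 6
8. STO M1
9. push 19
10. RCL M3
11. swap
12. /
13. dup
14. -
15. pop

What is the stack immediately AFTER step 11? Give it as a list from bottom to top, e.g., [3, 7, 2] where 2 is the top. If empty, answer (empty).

After op 1 (push 18): stack=[18] mem=[0,0,0,0]
After op 2 (push 13): stack=[18,13] mem=[0,0,0,0]
After op 3 (swap): stack=[13,18] mem=[0,0,0,0]
After op 4 (*): stack=[234] mem=[0,0,0,0]
After op 5 (push 8): stack=[234,8] mem=[0,0,0,0]
After op 6 (STO M1): stack=[234] mem=[0,8,0,0]
After op 7 (push 6): stack=[234,6] mem=[0,8,0,0]
After op 8 (STO M1): stack=[234] mem=[0,6,0,0]
After op 9 (push 19): stack=[234,19] mem=[0,6,0,0]
After op 10 (RCL M3): stack=[234,19,0] mem=[0,6,0,0]
After op 11 (swap): stack=[234,0,19] mem=[0,6,0,0]

[234, 0, 19]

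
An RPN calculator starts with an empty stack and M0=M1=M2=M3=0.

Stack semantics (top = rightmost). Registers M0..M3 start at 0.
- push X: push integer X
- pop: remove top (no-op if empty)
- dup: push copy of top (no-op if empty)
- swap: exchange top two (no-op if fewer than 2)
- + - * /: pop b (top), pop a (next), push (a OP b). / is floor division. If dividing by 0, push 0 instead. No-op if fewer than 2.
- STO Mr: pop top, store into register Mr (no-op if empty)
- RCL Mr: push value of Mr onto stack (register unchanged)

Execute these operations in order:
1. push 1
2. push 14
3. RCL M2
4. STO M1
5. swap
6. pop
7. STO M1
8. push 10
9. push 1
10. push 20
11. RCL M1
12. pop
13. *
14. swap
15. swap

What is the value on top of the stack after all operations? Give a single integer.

Answer: 20

Derivation:
After op 1 (push 1): stack=[1] mem=[0,0,0,0]
After op 2 (push 14): stack=[1,14] mem=[0,0,0,0]
After op 3 (RCL M2): stack=[1,14,0] mem=[0,0,0,0]
After op 4 (STO M1): stack=[1,14] mem=[0,0,0,0]
After op 5 (swap): stack=[14,1] mem=[0,0,0,0]
After op 6 (pop): stack=[14] mem=[0,0,0,0]
After op 7 (STO M1): stack=[empty] mem=[0,14,0,0]
After op 8 (push 10): stack=[10] mem=[0,14,0,0]
After op 9 (push 1): stack=[10,1] mem=[0,14,0,0]
After op 10 (push 20): stack=[10,1,20] mem=[0,14,0,0]
After op 11 (RCL M1): stack=[10,1,20,14] mem=[0,14,0,0]
After op 12 (pop): stack=[10,1,20] mem=[0,14,0,0]
After op 13 (*): stack=[10,20] mem=[0,14,0,0]
After op 14 (swap): stack=[20,10] mem=[0,14,0,0]
After op 15 (swap): stack=[10,20] mem=[0,14,0,0]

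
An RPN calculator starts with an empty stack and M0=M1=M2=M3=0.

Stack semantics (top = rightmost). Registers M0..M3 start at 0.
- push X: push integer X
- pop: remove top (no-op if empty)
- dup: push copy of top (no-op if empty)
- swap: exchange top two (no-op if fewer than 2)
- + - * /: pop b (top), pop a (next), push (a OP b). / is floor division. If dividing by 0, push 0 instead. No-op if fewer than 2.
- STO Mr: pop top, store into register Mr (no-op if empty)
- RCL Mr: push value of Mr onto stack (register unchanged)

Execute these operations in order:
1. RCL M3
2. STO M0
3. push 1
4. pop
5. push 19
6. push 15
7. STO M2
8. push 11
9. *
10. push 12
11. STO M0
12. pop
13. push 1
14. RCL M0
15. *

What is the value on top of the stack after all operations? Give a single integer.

After op 1 (RCL M3): stack=[0] mem=[0,0,0,0]
After op 2 (STO M0): stack=[empty] mem=[0,0,0,0]
After op 3 (push 1): stack=[1] mem=[0,0,0,0]
After op 4 (pop): stack=[empty] mem=[0,0,0,0]
After op 5 (push 19): stack=[19] mem=[0,0,0,0]
After op 6 (push 15): stack=[19,15] mem=[0,0,0,0]
After op 7 (STO M2): stack=[19] mem=[0,0,15,0]
After op 8 (push 11): stack=[19,11] mem=[0,0,15,0]
After op 9 (*): stack=[209] mem=[0,0,15,0]
After op 10 (push 12): stack=[209,12] mem=[0,0,15,0]
After op 11 (STO M0): stack=[209] mem=[12,0,15,0]
After op 12 (pop): stack=[empty] mem=[12,0,15,0]
After op 13 (push 1): stack=[1] mem=[12,0,15,0]
After op 14 (RCL M0): stack=[1,12] mem=[12,0,15,0]
After op 15 (*): stack=[12] mem=[12,0,15,0]

Answer: 12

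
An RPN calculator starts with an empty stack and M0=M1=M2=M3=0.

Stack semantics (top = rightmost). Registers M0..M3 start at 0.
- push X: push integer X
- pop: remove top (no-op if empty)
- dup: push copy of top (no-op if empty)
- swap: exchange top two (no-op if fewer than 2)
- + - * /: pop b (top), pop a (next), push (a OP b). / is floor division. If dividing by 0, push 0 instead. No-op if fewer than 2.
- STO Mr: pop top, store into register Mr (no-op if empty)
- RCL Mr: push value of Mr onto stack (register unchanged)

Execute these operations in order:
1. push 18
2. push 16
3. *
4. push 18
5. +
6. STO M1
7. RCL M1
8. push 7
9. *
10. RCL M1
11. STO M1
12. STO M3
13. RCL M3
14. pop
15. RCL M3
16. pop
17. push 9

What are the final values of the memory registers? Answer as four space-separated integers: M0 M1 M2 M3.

Answer: 0 306 0 2142

Derivation:
After op 1 (push 18): stack=[18] mem=[0,0,0,0]
After op 2 (push 16): stack=[18,16] mem=[0,0,0,0]
After op 3 (*): stack=[288] mem=[0,0,0,0]
After op 4 (push 18): stack=[288,18] mem=[0,0,0,0]
After op 5 (+): stack=[306] mem=[0,0,0,0]
After op 6 (STO M1): stack=[empty] mem=[0,306,0,0]
After op 7 (RCL M1): stack=[306] mem=[0,306,0,0]
After op 8 (push 7): stack=[306,7] mem=[0,306,0,0]
After op 9 (*): stack=[2142] mem=[0,306,0,0]
After op 10 (RCL M1): stack=[2142,306] mem=[0,306,0,0]
After op 11 (STO M1): stack=[2142] mem=[0,306,0,0]
After op 12 (STO M3): stack=[empty] mem=[0,306,0,2142]
After op 13 (RCL M3): stack=[2142] mem=[0,306,0,2142]
After op 14 (pop): stack=[empty] mem=[0,306,0,2142]
After op 15 (RCL M3): stack=[2142] mem=[0,306,0,2142]
After op 16 (pop): stack=[empty] mem=[0,306,0,2142]
After op 17 (push 9): stack=[9] mem=[0,306,0,2142]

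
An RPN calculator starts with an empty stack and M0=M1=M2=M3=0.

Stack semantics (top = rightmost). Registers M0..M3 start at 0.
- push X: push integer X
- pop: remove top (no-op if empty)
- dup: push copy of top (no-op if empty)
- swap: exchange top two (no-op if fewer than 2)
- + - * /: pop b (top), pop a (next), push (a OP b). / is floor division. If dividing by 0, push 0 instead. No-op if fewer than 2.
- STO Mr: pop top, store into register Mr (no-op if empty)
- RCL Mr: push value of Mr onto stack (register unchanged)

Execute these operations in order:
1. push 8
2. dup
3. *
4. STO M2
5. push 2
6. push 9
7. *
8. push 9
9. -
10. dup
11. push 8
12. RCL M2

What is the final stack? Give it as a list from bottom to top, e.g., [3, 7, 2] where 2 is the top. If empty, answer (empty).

Answer: [9, 9, 8, 64]

Derivation:
After op 1 (push 8): stack=[8] mem=[0,0,0,0]
After op 2 (dup): stack=[8,8] mem=[0,0,0,0]
After op 3 (*): stack=[64] mem=[0,0,0,0]
After op 4 (STO M2): stack=[empty] mem=[0,0,64,0]
After op 5 (push 2): stack=[2] mem=[0,0,64,0]
After op 6 (push 9): stack=[2,9] mem=[0,0,64,0]
After op 7 (*): stack=[18] mem=[0,0,64,0]
After op 8 (push 9): stack=[18,9] mem=[0,0,64,0]
After op 9 (-): stack=[9] mem=[0,0,64,0]
After op 10 (dup): stack=[9,9] mem=[0,0,64,0]
After op 11 (push 8): stack=[9,9,8] mem=[0,0,64,0]
After op 12 (RCL M2): stack=[9,9,8,64] mem=[0,0,64,0]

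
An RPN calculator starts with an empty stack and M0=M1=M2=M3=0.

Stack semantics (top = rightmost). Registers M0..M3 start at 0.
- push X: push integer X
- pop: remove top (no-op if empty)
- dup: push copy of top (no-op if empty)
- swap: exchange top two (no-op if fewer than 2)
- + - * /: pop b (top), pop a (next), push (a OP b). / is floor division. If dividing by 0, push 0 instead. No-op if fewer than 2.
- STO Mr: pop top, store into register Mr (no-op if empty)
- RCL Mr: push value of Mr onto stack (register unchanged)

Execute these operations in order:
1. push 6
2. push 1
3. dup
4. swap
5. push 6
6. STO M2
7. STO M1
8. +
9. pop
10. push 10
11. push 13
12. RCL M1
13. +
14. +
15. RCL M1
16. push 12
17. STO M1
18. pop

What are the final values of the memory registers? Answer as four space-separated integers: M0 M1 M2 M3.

Answer: 0 12 6 0

Derivation:
After op 1 (push 6): stack=[6] mem=[0,0,0,0]
After op 2 (push 1): stack=[6,1] mem=[0,0,0,0]
After op 3 (dup): stack=[6,1,1] mem=[0,0,0,0]
After op 4 (swap): stack=[6,1,1] mem=[0,0,0,0]
After op 5 (push 6): stack=[6,1,1,6] mem=[0,0,0,0]
After op 6 (STO M2): stack=[6,1,1] mem=[0,0,6,0]
After op 7 (STO M1): stack=[6,1] mem=[0,1,6,0]
After op 8 (+): stack=[7] mem=[0,1,6,0]
After op 9 (pop): stack=[empty] mem=[0,1,6,0]
After op 10 (push 10): stack=[10] mem=[0,1,6,0]
After op 11 (push 13): stack=[10,13] mem=[0,1,6,0]
After op 12 (RCL M1): stack=[10,13,1] mem=[0,1,6,0]
After op 13 (+): stack=[10,14] mem=[0,1,6,0]
After op 14 (+): stack=[24] mem=[0,1,6,0]
After op 15 (RCL M1): stack=[24,1] mem=[0,1,6,0]
After op 16 (push 12): stack=[24,1,12] mem=[0,1,6,0]
After op 17 (STO M1): stack=[24,1] mem=[0,12,6,0]
After op 18 (pop): stack=[24] mem=[0,12,6,0]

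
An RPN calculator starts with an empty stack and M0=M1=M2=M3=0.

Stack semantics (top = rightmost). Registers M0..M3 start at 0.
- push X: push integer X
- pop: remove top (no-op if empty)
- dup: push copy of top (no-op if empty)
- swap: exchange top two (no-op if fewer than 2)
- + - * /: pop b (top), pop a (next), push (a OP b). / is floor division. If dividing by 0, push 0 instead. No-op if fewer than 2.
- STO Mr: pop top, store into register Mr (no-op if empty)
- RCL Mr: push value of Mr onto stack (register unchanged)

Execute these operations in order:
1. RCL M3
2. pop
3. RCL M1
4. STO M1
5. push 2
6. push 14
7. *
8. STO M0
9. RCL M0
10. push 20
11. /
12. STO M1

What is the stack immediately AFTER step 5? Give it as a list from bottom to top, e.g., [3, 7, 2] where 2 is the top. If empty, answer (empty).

After op 1 (RCL M3): stack=[0] mem=[0,0,0,0]
After op 2 (pop): stack=[empty] mem=[0,0,0,0]
After op 3 (RCL M1): stack=[0] mem=[0,0,0,0]
After op 4 (STO M1): stack=[empty] mem=[0,0,0,0]
After op 5 (push 2): stack=[2] mem=[0,0,0,0]

[2]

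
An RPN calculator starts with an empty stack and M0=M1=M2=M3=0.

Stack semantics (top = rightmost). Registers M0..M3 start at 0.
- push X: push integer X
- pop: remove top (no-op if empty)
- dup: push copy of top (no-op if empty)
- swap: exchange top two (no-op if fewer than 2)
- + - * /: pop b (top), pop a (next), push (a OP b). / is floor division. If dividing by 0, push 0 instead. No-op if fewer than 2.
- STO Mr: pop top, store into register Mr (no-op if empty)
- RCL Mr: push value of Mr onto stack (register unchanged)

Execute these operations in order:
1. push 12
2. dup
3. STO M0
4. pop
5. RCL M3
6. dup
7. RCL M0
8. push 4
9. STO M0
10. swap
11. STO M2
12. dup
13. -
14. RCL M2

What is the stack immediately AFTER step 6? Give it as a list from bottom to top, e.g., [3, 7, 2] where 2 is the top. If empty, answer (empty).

After op 1 (push 12): stack=[12] mem=[0,0,0,0]
After op 2 (dup): stack=[12,12] mem=[0,0,0,0]
After op 3 (STO M0): stack=[12] mem=[12,0,0,0]
After op 4 (pop): stack=[empty] mem=[12,0,0,0]
After op 5 (RCL M3): stack=[0] mem=[12,0,0,0]
After op 6 (dup): stack=[0,0] mem=[12,0,0,0]

[0, 0]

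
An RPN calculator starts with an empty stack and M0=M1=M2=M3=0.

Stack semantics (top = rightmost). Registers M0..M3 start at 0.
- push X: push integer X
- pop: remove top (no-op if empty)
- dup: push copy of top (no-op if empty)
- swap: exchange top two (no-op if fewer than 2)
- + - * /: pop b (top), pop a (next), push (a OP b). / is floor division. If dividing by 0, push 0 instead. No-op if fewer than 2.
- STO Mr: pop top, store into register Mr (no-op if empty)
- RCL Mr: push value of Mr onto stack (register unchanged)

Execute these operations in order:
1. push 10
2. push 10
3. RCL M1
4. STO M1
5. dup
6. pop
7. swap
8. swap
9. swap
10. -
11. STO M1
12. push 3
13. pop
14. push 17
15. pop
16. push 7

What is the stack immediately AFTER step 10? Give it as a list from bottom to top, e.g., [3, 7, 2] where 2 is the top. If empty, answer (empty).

After op 1 (push 10): stack=[10] mem=[0,0,0,0]
After op 2 (push 10): stack=[10,10] mem=[0,0,0,0]
After op 3 (RCL M1): stack=[10,10,0] mem=[0,0,0,0]
After op 4 (STO M1): stack=[10,10] mem=[0,0,0,0]
After op 5 (dup): stack=[10,10,10] mem=[0,0,0,0]
After op 6 (pop): stack=[10,10] mem=[0,0,0,0]
After op 7 (swap): stack=[10,10] mem=[0,0,0,0]
After op 8 (swap): stack=[10,10] mem=[0,0,0,0]
After op 9 (swap): stack=[10,10] mem=[0,0,0,0]
After op 10 (-): stack=[0] mem=[0,0,0,0]

[0]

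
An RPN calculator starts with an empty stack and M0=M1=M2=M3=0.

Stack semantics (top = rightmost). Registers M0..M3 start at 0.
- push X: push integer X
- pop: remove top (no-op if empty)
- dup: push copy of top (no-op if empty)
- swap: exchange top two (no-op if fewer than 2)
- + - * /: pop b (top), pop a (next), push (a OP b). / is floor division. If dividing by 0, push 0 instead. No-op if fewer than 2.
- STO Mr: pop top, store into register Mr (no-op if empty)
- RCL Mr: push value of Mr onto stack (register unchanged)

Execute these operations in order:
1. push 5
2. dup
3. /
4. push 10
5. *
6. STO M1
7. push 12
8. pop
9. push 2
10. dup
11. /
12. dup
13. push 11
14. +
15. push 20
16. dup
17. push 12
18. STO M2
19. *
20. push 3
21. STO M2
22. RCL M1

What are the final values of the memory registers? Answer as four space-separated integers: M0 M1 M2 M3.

After op 1 (push 5): stack=[5] mem=[0,0,0,0]
After op 2 (dup): stack=[5,5] mem=[0,0,0,0]
After op 3 (/): stack=[1] mem=[0,0,0,0]
After op 4 (push 10): stack=[1,10] mem=[0,0,0,0]
After op 5 (*): stack=[10] mem=[0,0,0,0]
After op 6 (STO M1): stack=[empty] mem=[0,10,0,0]
After op 7 (push 12): stack=[12] mem=[0,10,0,0]
After op 8 (pop): stack=[empty] mem=[0,10,0,0]
After op 9 (push 2): stack=[2] mem=[0,10,0,0]
After op 10 (dup): stack=[2,2] mem=[0,10,0,0]
After op 11 (/): stack=[1] mem=[0,10,0,0]
After op 12 (dup): stack=[1,1] mem=[0,10,0,0]
After op 13 (push 11): stack=[1,1,11] mem=[0,10,0,0]
After op 14 (+): stack=[1,12] mem=[0,10,0,0]
After op 15 (push 20): stack=[1,12,20] mem=[0,10,0,0]
After op 16 (dup): stack=[1,12,20,20] mem=[0,10,0,0]
After op 17 (push 12): stack=[1,12,20,20,12] mem=[0,10,0,0]
After op 18 (STO M2): stack=[1,12,20,20] mem=[0,10,12,0]
After op 19 (*): stack=[1,12,400] mem=[0,10,12,0]
After op 20 (push 3): stack=[1,12,400,3] mem=[0,10,12,0]
After op 21 (STO M2): stack=[1,12,400] mem=[0,10,3,0]
After op 22 (RCL M1): stack=[1,12,400,10] mem=[0,10,3,0]

Answer: 0 10 3 0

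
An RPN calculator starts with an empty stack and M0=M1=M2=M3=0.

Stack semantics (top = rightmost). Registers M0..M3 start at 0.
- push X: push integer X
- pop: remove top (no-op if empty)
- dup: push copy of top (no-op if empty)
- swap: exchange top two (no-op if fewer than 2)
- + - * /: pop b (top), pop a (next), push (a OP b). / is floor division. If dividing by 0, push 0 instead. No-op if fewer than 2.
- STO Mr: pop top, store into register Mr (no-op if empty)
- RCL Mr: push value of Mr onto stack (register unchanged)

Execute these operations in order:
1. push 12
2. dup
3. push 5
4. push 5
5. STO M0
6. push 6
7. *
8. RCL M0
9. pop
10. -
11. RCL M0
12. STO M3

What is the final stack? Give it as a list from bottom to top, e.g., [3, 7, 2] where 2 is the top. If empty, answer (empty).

Answer: [12, -18]

Derivation:
After op 1 (push 12): stack=[12] mem=[0,0,0,0]
After op 2 (dup): stack=[12,12] mem=[0,0,0,0]
After op 3 (push 5): stack=[12,12,5] mem=[0,0,0,0]
After op 4 (push 5): stack=[12,12,5,5] mem=[0,0,0,0]
After op 5 (STO M0): stack=[12,12,5] mem=[5,0,0,0]
After op 6 (push 6): stack=[12,12,5,6] mem=[5,0,0,0]
After op 7 (*): stack=[12,12,30] mem=[5,0,0,0]
After op 8 (RCL M0): stack=[12,12,30,5] mem=[5,0,0,0]
After op 9 (pop): stack=[12,12,30] mem=[5,0,0,0]
After op 10 (-): stack=[12,-18] mem=[5,0,0,0]
After op 11 (RCL M0): stack=[12,-18,5] mem=[5,0,0,0]
After op 12 (STO M3): stack=[12,-18] mem=[5,0,0,5]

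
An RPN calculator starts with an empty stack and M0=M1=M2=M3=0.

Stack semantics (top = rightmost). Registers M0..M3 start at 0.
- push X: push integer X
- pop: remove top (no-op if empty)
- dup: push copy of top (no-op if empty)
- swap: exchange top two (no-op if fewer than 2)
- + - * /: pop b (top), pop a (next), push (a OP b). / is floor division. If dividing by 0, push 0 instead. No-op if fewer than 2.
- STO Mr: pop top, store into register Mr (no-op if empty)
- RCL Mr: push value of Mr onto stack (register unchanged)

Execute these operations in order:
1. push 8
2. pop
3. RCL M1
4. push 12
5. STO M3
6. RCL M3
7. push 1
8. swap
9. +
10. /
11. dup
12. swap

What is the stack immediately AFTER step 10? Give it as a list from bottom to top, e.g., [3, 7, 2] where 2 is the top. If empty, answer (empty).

After op 1 (push 8): stack=[8] mem=[0,0,0,0]
After op 2 (pop): stack=[empty] mem=[0,0,0,0]
After op 3 (RCL M1): stack=[0] mem=[0,0,0,0]
After op 4 (push 12): stack=[0,12] mem=[0,0,0,0]
After op 5 (STO M3): stack=[0] mem=[0,0,0,12]
After op 6 (RCL M3): stack=[0,12] mem=[0,0,0,12]
After op 7 (push 1): stack=[0,12,1] mem=[0,0,0,12]
After op 8 (swap): stack=[0,1,12] mem=[0,0,0,12]
After op 9 (+): stack=[0,13] mem=[0,0,0,12]
After op 10 (/): stack=[0] mem=[0,0,0,12]

[0]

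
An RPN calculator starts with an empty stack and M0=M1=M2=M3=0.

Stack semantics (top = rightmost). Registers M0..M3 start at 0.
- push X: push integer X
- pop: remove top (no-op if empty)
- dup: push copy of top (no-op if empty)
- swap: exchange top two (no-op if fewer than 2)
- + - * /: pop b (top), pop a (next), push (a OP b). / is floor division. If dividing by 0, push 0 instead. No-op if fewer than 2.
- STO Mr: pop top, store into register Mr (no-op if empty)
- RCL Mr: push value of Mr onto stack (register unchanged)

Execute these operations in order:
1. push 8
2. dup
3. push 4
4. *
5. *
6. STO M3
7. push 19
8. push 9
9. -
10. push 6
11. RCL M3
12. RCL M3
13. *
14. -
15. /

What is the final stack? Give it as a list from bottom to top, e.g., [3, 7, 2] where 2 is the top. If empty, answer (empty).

Answer: [-1]

Derivation:
After op 1 (push 8): stack=[8] mem=[0,0,0,0]
After op 2 (dup): stack=[8,8] mem=[0,0,0,0]
After op 3 (push 4): stack=[8,8,4] mem=[0,0,0,0]
After op 4 (*): stack=[8,32] mem=[0,0,0,0]
After op 5 (*): stack=[256] mem=[0,0,0,0]
After op 6 (STO M3): stack=[empty] mem=[0,0,0,256]
After op 7 (push 19): stack=[19] mem=[0,0,0,256]
After op 8 (push 9): stack=[19,9] mem=[0,0,0,256]
After op 9 (-): stack=[10] mem=[0,0,0,256]
After op 10 (push 6): stack=[10,6] mem=[0,0,0,256]
After op 11 (RCL M3): stack=[10,6,256] mem=[0,0,0,256]
After op 12 (RCL M3): stack=[10,6,256,256] mem=[0,0,0,256]
After op 13 (*): stack=[10,6,65536] mem=[0,0,0,256]
After op 14 (-): stack=[10,-65530] mem=[0,0,0,256]
After op 15 (/): stack=[-1] mem=[0,0,0,256]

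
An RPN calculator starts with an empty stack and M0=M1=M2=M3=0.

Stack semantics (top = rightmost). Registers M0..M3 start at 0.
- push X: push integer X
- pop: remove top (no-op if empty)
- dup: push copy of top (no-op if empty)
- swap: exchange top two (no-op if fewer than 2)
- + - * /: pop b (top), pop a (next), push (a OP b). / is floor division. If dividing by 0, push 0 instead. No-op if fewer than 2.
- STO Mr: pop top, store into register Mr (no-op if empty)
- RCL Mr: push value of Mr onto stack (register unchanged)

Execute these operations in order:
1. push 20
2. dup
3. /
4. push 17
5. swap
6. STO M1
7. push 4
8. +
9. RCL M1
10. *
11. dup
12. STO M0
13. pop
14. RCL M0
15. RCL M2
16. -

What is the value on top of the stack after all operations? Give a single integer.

After op 1 (push 20): stack=[20] mem=[0,0,0,0]
After op 2 (dup): stack=[20,20] mem=[0,0,0,0]
After op 3 (/): stack=[1] mem=[0,0,0,0]
After op 4 (push 17): stack=[1,17] mem=[0,0,0,0]
After op 5 (swap): stack=[17,1] mem=[0,0,0,0]
After op 6 (STO M1): stack=[17] mem=[0,1,0,0]
After op 7 (push 4): stack=[17,4] mem=[0,1,0,0]
After op 8 (+): stack=[21] mem=[0,1,0,0]
After op 9 (RCL M1): stack=[21,1] mem=[0,1,0,0]
After op 10 (*): stack=[21] mem=[0,1,0,0]
After op 11 (dup): stack=[21,21] mem=[0,1,0,0]
After op 12 (STO M0): stack=[21] mem=[21,1,0,0]
After op 13 (pop): stack=[empty] mem=[21,1,0,0]
After op 14 (RCL M0): stack=[21] mem=[21,1,0,0]
After op 15 (RCL M2): stack=[21,0] mem=[21,1,0,0]
After op 16 (-): stack=[21] mem=[21,1,0,0]

Answer: 21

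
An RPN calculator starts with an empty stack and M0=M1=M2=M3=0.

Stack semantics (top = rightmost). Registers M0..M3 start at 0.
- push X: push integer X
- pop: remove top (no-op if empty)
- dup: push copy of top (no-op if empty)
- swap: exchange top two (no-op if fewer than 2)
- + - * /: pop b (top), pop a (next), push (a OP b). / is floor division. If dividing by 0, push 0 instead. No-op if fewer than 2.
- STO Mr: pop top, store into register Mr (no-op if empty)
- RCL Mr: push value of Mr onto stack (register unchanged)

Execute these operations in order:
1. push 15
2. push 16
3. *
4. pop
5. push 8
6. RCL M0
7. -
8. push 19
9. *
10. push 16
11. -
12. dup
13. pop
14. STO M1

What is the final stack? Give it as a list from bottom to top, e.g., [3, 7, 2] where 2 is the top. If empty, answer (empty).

Answer: (empty)

Derivation:
After op 1 (push 15): stack=[15] mem=[0,0,0,0]
After op 2 (push 16): stack=[15,16] mem=[0,0,0,0]
After op 3 (*): stack=[240] mem=[0,0,0,0]
After op 4 (pop): stack=[empty] mem=[0,0,0,0]
After op 5 (push 8): stack=[8] mem=[0,0,0,0]
After op 6 (RCL M0): stack=[8,0] mem=[0,0,0,0]
After op 7 (-): stack=[8] mem=[0,0,0,0]
After op 8 (push 19): stack=[8,19] mem=[0,0,0,0]
After op 9 (*): stack=[152] mem=[0,0,0,0]
After op 10 (push 16): stack=[152,16] mem=[0,0,0,0]
After op 11 (-): stack=[136] mem=[0,0,0,0]
After op 12 (dup): stack=[136,136] mem=[0,0,0,0]
After op 13 (pop): stack=[136] mem=[0,0,0,0]
After op 14 (STO M1): stack=[empty] mem=[0,136,0,0]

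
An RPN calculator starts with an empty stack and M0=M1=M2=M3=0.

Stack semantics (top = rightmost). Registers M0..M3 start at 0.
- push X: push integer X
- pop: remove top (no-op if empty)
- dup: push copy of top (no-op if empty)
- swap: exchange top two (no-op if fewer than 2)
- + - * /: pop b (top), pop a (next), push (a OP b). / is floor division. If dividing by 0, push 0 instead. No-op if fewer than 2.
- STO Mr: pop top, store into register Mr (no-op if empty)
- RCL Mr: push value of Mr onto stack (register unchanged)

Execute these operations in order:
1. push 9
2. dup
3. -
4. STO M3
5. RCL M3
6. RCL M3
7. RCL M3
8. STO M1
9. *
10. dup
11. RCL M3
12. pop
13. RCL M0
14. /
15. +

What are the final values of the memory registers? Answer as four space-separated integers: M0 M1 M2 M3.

Answer: 0 0 0 0

Derivation:
After op 1 (push 9): stack=[9] mem=[0,0,0,0]
After op 2 (dup): stack=[9,9] mem=[0,0,0,0]
After op 3 (-): stack=[0] mem=[0,0,0,0]
After op 4 (STO M3): stack=[empty] mem=[0,0,0,0]
After op 5 (RCL M3): stack=[0] mem=[0,0,0,0]
After op 6 (RCL M3): stack=[0,0] mem=[0,0,0,0]
After op 7 (RCL M3): stack=[0,0,0] mem=[0,0,0,0]
After op 8 (STO M1): stack=[0,0] mem=[0,0,0,0]
After op 9 (*): stack=[0] mem=[0,0,0,0]
After op 10 (dup): stack=[0,0] mem=[0,0,0,0]
After op 11 (RCL M3): stack=[0,0,0] mem=[0,0,0,0]
After op 12 (pop): stack=[0,0] mem=[0,0,0,0]
After op 13 (RCL M0): stack=[0,0,0] mem=[0,0,0,0]
After op 14 (/): stack=[0,0] mem=[0,0,0,0]
After op 15 (+): stack=[0] mem=[0,0,0,0]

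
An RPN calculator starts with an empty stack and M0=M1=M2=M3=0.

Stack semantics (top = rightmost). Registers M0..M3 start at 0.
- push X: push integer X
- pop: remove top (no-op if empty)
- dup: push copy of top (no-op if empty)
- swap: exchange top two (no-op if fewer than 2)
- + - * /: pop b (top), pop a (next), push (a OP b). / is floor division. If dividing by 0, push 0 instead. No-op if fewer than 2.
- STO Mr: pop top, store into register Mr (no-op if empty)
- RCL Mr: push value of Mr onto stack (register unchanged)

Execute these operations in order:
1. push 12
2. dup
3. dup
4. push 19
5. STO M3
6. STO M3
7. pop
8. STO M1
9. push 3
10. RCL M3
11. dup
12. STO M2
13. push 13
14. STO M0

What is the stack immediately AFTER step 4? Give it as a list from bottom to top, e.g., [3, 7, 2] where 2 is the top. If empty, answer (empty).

After op 1 (push 12): stack=[12] mem=[0,0,0,0]
After op 2 (dup): stack=[12,12] mem=[0,0,0,0]
After op 3 (dup): stack=[12,12,12] mem=[0,0,0,0]
After op 4 (push 19): stack=[12,12,12,19] mem=[0,0,0,0]

[12, 12, 12, 19]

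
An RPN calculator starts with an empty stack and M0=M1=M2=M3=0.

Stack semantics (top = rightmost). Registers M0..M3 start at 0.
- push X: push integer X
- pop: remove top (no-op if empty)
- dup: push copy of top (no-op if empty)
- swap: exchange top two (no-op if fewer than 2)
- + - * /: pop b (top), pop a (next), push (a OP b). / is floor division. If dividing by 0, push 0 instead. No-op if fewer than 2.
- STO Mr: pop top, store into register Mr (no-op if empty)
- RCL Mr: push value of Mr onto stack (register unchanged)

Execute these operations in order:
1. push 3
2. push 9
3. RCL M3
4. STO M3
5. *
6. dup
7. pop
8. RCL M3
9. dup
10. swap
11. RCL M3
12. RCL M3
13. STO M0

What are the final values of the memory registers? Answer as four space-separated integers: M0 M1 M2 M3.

Answer: 0 0 0 0

Derivation:
After op 1 (push 3): stack=[3] mem=[0,0,0,0]
After op 2 (push 9): stack=[3,9] mem=[0,0,0,0]
After op 3 (RCL M3): stack=[3,9,0] mem=[0,0,0,0]
After op 4 (STO M3): stack=[3,9] mem=[0,0,0,0]
After op 5 (*): stack=[27] mem=[0,0,0,0]
After op 6 (dup): stack=[27,27] mem=[0,0,0,0]
After op 7 (pop): stack=[27] mem=[0,0,0,0]
After op 8 (RCL M3): stack=[27,0] mem=[0,0,0,0]
After op 9 (dup): stack=[27,0,0] mem=[0,0,0,0]
After op 10 (swap): stack=[27,0,0] mem=[0,0,0,0]
After op 11 (RCL M3): stack=[27,0,0,0] mem=[0,0,0,0]
After op 12 (RCL M3): stack=[27,0,0,0,0] mem=[0,0,0,0]
After op 13 (STO M0): stack=[27,0,0,0] mem=[0,0,0,0]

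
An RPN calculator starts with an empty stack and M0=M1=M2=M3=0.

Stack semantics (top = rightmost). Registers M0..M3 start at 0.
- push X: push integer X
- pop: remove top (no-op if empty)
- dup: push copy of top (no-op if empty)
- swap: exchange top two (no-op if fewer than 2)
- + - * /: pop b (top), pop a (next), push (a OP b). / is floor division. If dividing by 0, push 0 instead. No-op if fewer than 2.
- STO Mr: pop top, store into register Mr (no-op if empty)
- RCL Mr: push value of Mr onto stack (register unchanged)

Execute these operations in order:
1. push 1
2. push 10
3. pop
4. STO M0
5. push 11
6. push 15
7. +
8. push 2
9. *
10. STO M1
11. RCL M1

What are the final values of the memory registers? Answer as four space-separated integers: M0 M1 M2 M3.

Answer: 1 52 0 0

Derivation:
After op 1 (push 1): stack=[1] mem=[0,0,0,0]
After op 2 (push 10): stack=[1,10] mem=[0,0,0,0]
After op 3 (pop): stack=[1] mem=[0,0,0,0]
After op 4 (STO M0): stack=[empty] mem=[1,0,0,0]
After op 5 (push 11): stack=[11] mem=[1,0,0,0]
After op 6 (push 15): stack=[11,15] mem=[1,0,0,0]
After op 7 (+): stack=[26] mem=[1,0,0,0]
After op 8 (push 2): stack=[26,2] mem=[1,0,0,0]
After op 9 (*): stack=[52] mem=[1,0,0,0]
After op 10 (STO M1): stack=[empty] mem=[1,52,0,0]
After op 11 (RCL M1): stack=[52] mem=[1,52,0,0]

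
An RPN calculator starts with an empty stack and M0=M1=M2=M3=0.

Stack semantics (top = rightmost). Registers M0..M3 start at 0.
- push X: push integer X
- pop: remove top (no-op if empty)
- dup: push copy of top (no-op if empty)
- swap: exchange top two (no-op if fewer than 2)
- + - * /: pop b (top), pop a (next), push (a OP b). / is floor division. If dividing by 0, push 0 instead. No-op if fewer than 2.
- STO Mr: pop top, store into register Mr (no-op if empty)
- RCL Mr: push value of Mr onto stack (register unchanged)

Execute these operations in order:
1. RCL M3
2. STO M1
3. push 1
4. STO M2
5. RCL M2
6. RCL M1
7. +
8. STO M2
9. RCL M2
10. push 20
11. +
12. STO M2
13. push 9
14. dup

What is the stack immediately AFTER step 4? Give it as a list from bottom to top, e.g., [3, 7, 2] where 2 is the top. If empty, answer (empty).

After op 1 (RCL M3): stack=[0] mem=[0,0,0,0]
After op 2 (STO M1): stack=[empty] mem=[0,0,0,0]
After op 3 (push 1): stack=[1] mem=[0,0,0,0]
After op 4 (STO M2): stack=[empty] mem=[0,0,1,0]

(empty)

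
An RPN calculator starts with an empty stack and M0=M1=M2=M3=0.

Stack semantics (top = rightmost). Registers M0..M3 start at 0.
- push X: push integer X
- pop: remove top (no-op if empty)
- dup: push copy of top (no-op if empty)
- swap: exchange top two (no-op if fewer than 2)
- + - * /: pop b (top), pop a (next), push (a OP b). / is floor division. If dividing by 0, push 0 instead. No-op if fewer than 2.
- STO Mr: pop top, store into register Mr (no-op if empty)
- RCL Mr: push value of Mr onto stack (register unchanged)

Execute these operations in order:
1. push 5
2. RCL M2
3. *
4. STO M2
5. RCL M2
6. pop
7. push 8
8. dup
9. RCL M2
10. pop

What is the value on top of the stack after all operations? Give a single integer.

After op 1 (push 5): stack=[5] mem=[0,0,0,0]
After op 2 (RCL M2): stack=[5,0] mem=[0,0,0,0]
After op 3 (*): stack=[0] mem=[0,0,0,0]
After op 4 (STO M2): stack=[empty] mem=[0,0,0,0]
After op 5 (RCL M2): stack=[0] mem=[0,0,0,0]
After op 6 (pop): stack=[empty] mem=[0,0,0,0]
After op 7 (push 8): stack=[8] mem=[0,0,0,0]
After op 8 (dup): stack=[8,8] mem=[0,0,0,0]
After op 9 (RCL M2): stack=[8,8,0] mem=[0,0,0,0]
After op 10 (pop): stack=[8,8] mem=[0,0,0,0]

Answer: 8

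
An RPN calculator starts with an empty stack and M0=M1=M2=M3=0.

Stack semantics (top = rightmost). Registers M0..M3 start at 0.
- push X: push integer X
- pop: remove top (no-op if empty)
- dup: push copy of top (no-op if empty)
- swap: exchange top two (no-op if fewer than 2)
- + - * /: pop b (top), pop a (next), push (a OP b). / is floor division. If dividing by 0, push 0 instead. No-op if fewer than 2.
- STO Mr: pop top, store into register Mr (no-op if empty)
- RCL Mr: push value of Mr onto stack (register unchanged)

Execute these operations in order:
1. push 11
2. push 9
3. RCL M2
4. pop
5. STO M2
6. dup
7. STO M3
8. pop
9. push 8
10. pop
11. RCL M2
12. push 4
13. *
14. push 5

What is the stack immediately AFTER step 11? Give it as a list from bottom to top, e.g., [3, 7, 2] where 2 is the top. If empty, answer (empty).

After op 1 (push 11): stack=[11] mem=[0,0,0,0]
After op 2 (push 9): stack=[11,9] mem=[0,0,0,0]
After op 3 (RCL M2): stack=[11,9,0] mem=[0,0,0,0]
After op 4 (pop): stack=[11,9] mem=[0,0,0,0]
After op 5 (STO M2): stack=[11] mem=[0,0,9,0]
After op 6 (dup): stack=[11,11] mem=[0,0,9,0]
After op 7 (STO M3): stack=[11] mem=[0,0,9,11]
After op 8 (pop): stack=[empty] mem=[0,0,9,11]
After op 9 (push 8): stack=[8] mem=[0,0,9,11]
After op 10 (pop): stack=[empty] mem=[0,0,9,11]
After op 11 (RCL M2): stack=[9] mem=[0,0,9,11]

[9]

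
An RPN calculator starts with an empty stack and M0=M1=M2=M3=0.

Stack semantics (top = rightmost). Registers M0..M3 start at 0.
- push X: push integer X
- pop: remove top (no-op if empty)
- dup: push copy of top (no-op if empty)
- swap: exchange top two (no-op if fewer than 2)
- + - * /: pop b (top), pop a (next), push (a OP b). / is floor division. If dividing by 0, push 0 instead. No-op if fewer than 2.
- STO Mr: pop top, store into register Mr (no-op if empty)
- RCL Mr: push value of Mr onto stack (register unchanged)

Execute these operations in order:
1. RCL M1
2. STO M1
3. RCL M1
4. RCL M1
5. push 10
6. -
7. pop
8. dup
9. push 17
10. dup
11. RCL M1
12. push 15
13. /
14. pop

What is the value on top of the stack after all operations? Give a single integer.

After op 1 (RCL M1): stack=[0] mem=[0,0,0,0]
After op 2 (STO M1): stack=[empty] mem=[0,0,0,0]
After op 3 (RCL M1): stack=[0] mem=[0,0,0,0]
After op 4 (RCL M1): stack=[0,0] mem=[0,0,0,0]
After op 5 (push 10): stack=[0,0,10] mem=[0,0,0,0]
After op 6 (-): stack=[0,-10] mem=[0,0,0,0]
After op 7 (pop): stack=[0] mem=[0,0,0,0]
After op 8 (dup): stack=[0,0] mem=[0,0,0,0]
After op 9 (push 17): stack=[0,0,17] mem=[0,0,0,0]
After op 10 (dup): stack=[0,0,17,17] mem=[0,0,0,0]
After op 11 (RCL M1): stack=[0,0,17,17,0] mem=[0,0,0,0]
After op 12 (push 15): stack=[0,0,17,17,0,15] mem=[0,0,0,0]
After op 13 (/): stack=[0,0,17,17,0] mem=[0,0,0,0]
After op 14 (pop): stack=[0,0,17,17] mem=[0,0,0,0]

Answer: 17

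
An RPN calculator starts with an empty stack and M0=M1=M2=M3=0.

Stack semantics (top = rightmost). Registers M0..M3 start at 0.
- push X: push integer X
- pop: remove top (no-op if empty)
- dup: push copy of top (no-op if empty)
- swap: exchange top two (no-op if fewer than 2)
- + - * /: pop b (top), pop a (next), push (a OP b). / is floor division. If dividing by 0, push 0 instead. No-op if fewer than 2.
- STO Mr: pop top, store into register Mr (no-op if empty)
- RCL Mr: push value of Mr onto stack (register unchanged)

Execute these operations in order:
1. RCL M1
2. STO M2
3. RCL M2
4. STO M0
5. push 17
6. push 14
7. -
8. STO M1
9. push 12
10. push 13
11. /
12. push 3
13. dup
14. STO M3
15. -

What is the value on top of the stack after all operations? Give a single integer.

After op 1 (RCL M1): stack=[0] mem=[0,0,0,0]
After op 2 (STO M2): stack=[empty] mem=[0,0,0,0]
After op 3 (RCL M2): stack=[0] mem=[0,0,0,0]
After op 4 (STO M0): stack=[empty] mem=[0,0,0,0]
After op 5 (push 17): stack=[17] mem=[0,0,0,0]
After op 6 (push 14): stack=[17,14] mem=[0,0,0,0]
After op 7 (-): stack=[3] mem=[0,0,0,0]
After op 8 (STO M1): stack=[empty] mem=[0,3,0,0]
After op 9 (push 12): stack=[12] mem=[0,3,0,0]
After op 10 (push 13): stack=[12,13] mem=[0,3,0,0]
After op 11 (/): stack=[0] mem=[0,3,0,0]
After op 12 (push 3): stack=[0,3] mem=[0,3,0,0]
After op 13 (dup): stack=[0,3,3] mem=[0,3,0,0]
After op 14 (STO M3): stack=[0,3] mem=[0,3,0,3]
After op 15 (-): stack=[-3] mem=[0,3,0,3]

Answer: -3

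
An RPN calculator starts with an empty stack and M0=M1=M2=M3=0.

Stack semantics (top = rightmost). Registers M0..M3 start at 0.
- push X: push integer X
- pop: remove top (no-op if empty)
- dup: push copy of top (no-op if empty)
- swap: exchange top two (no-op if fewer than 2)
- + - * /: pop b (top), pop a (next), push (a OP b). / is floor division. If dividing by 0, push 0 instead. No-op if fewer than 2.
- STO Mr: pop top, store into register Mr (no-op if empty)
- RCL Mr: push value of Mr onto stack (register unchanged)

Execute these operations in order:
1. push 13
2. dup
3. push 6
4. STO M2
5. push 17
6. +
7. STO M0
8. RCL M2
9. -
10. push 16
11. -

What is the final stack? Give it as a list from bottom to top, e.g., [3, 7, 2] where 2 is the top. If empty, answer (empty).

After op 1 (push 13): stack=[13] mem=[0,0,0,0]
After op 2 (dup): stack=[13,13] mem=[0,0,0,0]
After op 3 (push 6): stack=[13,13,6] mem=[0,0,0,0]
After op 4 (STO M2): stack=[13,13] mem=[0,0,6,0]
After op 5 (push 17): stack=[13,13,17] mem=[0,0,6,0]
After op 6 (+): stack=[13,30] mem=[0,0,6,0]
After op 7 (STO M0): stack=[13] mem=[30,0,6,0]
After op 8 (RCL M2): stack=[13,6] mem=[30,0,6,0]
After op 9 (-): stack=[7] mem=[30,0,6,0]
After op 10 (push 16): stack=[7,16] mem=[30,0,6,0]
After op 11 (-): stack=[-9] mem=[30,0,6,0]

Answer: [-9]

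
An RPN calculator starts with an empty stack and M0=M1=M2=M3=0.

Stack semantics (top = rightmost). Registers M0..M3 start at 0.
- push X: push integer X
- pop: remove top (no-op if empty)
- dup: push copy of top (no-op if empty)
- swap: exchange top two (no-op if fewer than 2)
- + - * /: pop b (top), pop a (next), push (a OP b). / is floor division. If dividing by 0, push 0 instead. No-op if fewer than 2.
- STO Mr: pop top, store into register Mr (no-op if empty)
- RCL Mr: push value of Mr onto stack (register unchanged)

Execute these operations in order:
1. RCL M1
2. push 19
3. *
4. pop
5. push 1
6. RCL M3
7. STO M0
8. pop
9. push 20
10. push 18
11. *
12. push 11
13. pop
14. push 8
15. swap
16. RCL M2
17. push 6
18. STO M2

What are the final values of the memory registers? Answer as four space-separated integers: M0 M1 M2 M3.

Answer: 0 0 6 0

Derivation:
After op 1 (RCL M1): stack=[0] mem=[0,0,0,0]
After op 2 (push 19): stack=[0,19] mem=[0,0,0,0]
After op 3 (*): stack=[0] mem=[0,0,0,0]
After op 4 (pop): stack=[empty] mem=[0,0,0,0]
After op 5 (push 1): stack=[1] mem=[0,0,0,0]
After op 6 (RCL M3): stack=[1,0] mem=[0,0,0,0]
After op 7 (STO M0): stack=[1] mem=[0,0,0,0]
After op 8 (pop): stack=[empty] mem=[0,0,0,0]
After op 9 (push 20): stack=[20] mem=[0,0,0,0]
After op 10 (push 18): stack=[20,18] mem=[0,0,0,0]
After op 11 (*): stack=[360] mem=[0,0,0,0]
After op 12 (push 11): stack=[360,11] mem=[0,0,0,0]
After op 13 (pop): stack=[360] mem=[0,0,0,0]
After op 14 (push 8): stack=[360,8] mem=[0,0,0,0]
After op 15 (swap): stack=[8,360] mem=[0,0,0,0]
After op 16 (RCL M2): stack=[8,360,0] mem=[0,0,0,0]
After op 17 (push 6): stack=[8,360,0,6] mem=[0,0,0,0]
After op 18 (STO M2): stack=[8,360,0] mem=[0,0,6,0]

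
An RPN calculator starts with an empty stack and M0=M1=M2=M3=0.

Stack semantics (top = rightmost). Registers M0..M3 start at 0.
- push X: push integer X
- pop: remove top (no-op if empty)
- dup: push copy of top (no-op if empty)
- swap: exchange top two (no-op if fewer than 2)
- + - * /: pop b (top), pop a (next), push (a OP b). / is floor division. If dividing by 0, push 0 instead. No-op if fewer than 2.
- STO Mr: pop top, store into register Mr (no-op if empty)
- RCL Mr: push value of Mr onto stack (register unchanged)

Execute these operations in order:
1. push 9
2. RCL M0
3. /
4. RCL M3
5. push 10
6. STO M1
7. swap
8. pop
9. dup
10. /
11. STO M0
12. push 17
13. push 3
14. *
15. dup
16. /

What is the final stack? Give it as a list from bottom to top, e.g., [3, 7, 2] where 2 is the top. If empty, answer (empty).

Answer: [1]

Derivation:
After op 1 (push 9): stack=[9] mem=[0,0,0,0]
After op 2 (RCL M0): stack=[9,0] mem=[0,0,0,0]
After op 3 (/): stack=[0] mem=[0,0,0,0]
After op 4 (RCL M3): stack=[0,0] mem=[0,0,0,0]
After op 5 (push 10): stack=[0,0,10] mem=[0,0,0,0]
After op 6 (STO M1): stack=[0,0] mem=[0,10,0,0]
After op 7 (swap): stack=[0,0] mem=[0,10,0,0]
After op 8 (pop): stack=[0] mem=[0,10,0,0]
After op 9 (dup): stack=[0,0] mem=[0,10,0,0]
After op 10 (/): stack=[0] mem=[0,10,0,0]
After op 11 (STO M0): stack=[empty] mem=[0,10,0,0]
After op 12 (push 17): stack=[17] mem=[0,10,0,0]
After op 13 (push 3): stack=[17,3] mem=[0,10,0,0]
After op 14 (*): stack=[51] mem=[0,10,0,0]
After op 15 (dup): stack=[51,51] mem=[0,10,0,0]
After op 16 (/): stack=[1] mem=[0,10,0,0]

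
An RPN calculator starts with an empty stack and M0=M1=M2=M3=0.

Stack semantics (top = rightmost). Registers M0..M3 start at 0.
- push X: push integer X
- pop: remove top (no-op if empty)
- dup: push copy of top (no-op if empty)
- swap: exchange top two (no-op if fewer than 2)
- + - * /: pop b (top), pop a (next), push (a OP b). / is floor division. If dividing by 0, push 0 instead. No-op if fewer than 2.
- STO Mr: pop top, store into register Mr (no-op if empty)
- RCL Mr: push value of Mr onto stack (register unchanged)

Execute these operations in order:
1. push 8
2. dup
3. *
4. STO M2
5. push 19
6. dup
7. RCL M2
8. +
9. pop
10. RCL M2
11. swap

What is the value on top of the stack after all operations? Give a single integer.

Answer: 19

Derivation:
After op 1 (push 8): stack=[8] mem=[0,0,0,0]
After op 2 (dup): stack=[8,8] mem=[0,0,0,0]
After op 3 (*): stack=[64] mem=[0,0,0,0]
After op 4 (STO M2): stack=[empty] mem=[0,0,64,0]
After op 5 (push 19): stack=[19] mem=[0,0,64,0]
After op 6 (dup): stack=[19,19] mem=[0,0,64,0]
After op 7 (RCL M2): stack=[19,19,64] mem=[0,0,64,0]
After op 8 (+): stack=[19,83] mem=[0,0,64,0]
After op 9 (pop): stack=[19] mem=[0,0,64,0]
After op 10 (RCL M2): stack=[19,64] mem=[0,0,64,0]
After op 11 (swap): stack=[64,19] mem=[0,0,64,0]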